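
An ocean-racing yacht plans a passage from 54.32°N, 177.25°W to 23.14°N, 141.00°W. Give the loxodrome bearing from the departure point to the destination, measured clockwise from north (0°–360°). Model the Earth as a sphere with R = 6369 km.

138.6°

Δψ = ln[tan(π/4+φ₂/2)/tan(π/4+φ₁/2)] = -0.7184
Δλ = +0.6327 rad (taken the short way round)
course = atan2(Δλ, Δψ) = 138.63°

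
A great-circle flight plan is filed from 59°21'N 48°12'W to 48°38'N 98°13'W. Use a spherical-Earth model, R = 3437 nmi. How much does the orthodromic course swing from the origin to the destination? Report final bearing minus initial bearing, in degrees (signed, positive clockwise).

Initial bearing θ₁ = atan2(sin Δλ cos φ₂, cos φ₁ sin φ₂ − sin φ₁ cos φ₂ cos Δλ) = 271.95°
Final bearing θ₂ = (initial bearing from the destination back to the start) + 180° = 230.44°
Δθ = θ₂ − θ₁ = -41.5°

-41.5°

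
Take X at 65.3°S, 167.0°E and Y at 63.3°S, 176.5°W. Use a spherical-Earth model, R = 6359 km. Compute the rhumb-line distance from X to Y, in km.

Rhumb course C = atan2(Δλ, Δψ) with Δψ = ln[tan(π/4+φ₂/2)/tan(π/4+φ₁/2)] = +0.0805, Δλ = +0.2880 → C = 74.38°
d = R·|Δφ| / |cos C| = 6359·0.03491 / 0.26931 = 824 km

824 km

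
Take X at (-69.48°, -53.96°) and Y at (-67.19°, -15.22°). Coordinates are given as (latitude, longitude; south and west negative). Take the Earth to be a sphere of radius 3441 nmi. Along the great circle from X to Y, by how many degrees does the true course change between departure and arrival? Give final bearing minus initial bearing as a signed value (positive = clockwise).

-36.2°

Initial bearing θ₁ = atan2(sin Δλ cos φ₂, cos φ₁ sin φ₂ − sin φ₁ cos φ₂ cos Δλ) = 99.34°
Final bearing θ₂ = (initial bearing from the destination back to the start) + 180° = 63.15°
Δθ = θ₂ − θ₁ = -36.2°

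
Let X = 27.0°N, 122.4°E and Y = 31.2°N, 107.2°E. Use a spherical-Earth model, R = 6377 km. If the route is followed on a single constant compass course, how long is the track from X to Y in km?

1550 km

Δψ = ln[tan(π/4+φ₂/2)/tan(π/4+φ₁/2)] = +0.0839;  Δφ = +0.0733 rad,  Δλ = -0.2653 rad
q = Δφ/Δψ = 0.8735
d = R·√(Δφ² + q²Δλ²) = 6377·0.24304 = 1550 km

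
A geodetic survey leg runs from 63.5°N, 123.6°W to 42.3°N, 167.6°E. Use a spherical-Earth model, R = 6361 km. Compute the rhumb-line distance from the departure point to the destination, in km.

Δψ = ln[tan(π/4+φ₂/2)/tan(π/4+φ₁/2)] = -0.6299;  Δφ = -0.3700 rad,  Δλ = -1.2008 rad
q = Δφ/Δψ = 0.5874
d = R·√(Δφ² + q²Δλ²) = 6361·0.79647 = 5066 km

5066 km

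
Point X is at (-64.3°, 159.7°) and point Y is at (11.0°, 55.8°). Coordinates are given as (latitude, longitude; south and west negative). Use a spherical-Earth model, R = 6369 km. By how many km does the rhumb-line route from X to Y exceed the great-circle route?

Great circle: cos σ = sin φ₁ sin φ₂ + cos φ₁ cos φ₂ cos Δλ,  σ = 1.8486 rad → d_gc = 11773.4 km
Rhumb line: Δψ = +1.6711, q = Δφ/Δψ = 0.7865, d_rh = R√(Δφ²+q²Δλ²) = 12351.8 km
Excess = 12351.8 − 11773.4 = 578.4 ≈ 578 km

578 km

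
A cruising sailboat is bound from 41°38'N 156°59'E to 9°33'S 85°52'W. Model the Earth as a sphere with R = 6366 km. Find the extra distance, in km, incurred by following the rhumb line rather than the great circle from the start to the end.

343 km

Great circle: cos σ = sin φ₁ sin φ₂ + cos φ₁ cos φ₂ cos Δλ,  σ = 2.0337 rad → d_gc = 12946.6 km
Rhumb line: Δψ = -0.9680, q = Δφ/Δψ = 0.9228, d_rh = R√(Δφ²+q²Δλ²) = 13289.8 km
Excess = 13289.8 − 12946.6 = 343.2 ≈ 343 km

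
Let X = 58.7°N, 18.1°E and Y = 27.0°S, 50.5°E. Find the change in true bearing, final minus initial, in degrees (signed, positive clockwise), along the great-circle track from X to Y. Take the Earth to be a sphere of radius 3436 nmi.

+12.4°

Initial bearing θ₁ = atan2(sin Δλ cos φ₂, cos φ₁ sin φ₂ − sin φ₁ cos φ₂ cos Δλ) = 151.48°
Final bearing θ₂ = (initial bearing from the destination back to the start) + 180° = 163.84°
Δθ = θ₂ − θ₁ = +12.4°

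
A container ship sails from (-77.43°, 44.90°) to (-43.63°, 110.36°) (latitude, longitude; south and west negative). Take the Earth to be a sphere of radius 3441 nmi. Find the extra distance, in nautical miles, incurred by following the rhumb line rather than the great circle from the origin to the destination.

108 nmi

Great circle: cos σ = sin φ₁ sin φ₂ + cos φ₁ cos φ₂ cos Δλ,  σ = 0.7394 rad → d_gc = 2544.22 nmi
Rhumb line: Δψ = +1.3581, q = Δφ/Δψ = 0.4344, d_rh = R√(Δφ²+q²Δλ²) = 2652.68 nmi
Excess = 2652.68 − 2544.22 = 108.46 ≈ 108 nmi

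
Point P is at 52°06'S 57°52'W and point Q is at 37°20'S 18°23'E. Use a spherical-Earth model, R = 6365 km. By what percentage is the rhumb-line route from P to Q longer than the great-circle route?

Great circle: σ = 0.9340 rad → d_gc = Rσ = 5944.8 km
Rhumb: Δφ = +0.2577, Δλ = +1.3308, Δψ = +0.3657, q = Δφ/Δψ = 0.7047 → d_rh = R√(Δφ²+q²Δλ²) = 6190.8 km
Excess = (6190.8 − 5944.8) / 5944.8 = 246.0 / 5944.8 = 4.14% ≈ 4.1%

4.1%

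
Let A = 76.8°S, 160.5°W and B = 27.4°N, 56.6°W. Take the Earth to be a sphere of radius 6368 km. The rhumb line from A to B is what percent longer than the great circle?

5.4%

Great circle: σ = 2.0906 rad → d_gc = Rσ = 13313.2 km
Rhumb: Δφ = +1.8186, Δλ = +1.8134, Δψ = +2.6543, q = Δφ/Δψ = 0.6852 → d_rh = R√(Δφ²+q²Δλ²) = 14025.8 km
Excess = (14025.8 − 13313.2) / 13313.2 = 712.6 / 13313.2 = 5.353% ≈ 5.4%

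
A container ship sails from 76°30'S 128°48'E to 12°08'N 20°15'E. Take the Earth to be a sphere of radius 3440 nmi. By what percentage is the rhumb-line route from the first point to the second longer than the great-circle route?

Great circle: σ = 1.8515 rad → d_gc = Rσ = 6369.0 nmi
Rhumb: Δφ = +1.5469, Δλ = -1.8946, Δψ = +2.3474, q = Δφ/Δψ = 0.6590 → d_rh = R√(Δφ²+q²Δλ²) = 6838.4 nmi
Excess = (6838.4 − 6369.0) / 6369.0 = 469.4 / 6369.0 = 7.37% ≈ 7.4%

7.4%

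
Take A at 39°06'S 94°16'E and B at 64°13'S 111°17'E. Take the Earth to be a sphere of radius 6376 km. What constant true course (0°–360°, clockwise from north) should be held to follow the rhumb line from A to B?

Meridional parts: M(φ₁)=-0.7425, M(φ₂)=-1.4746 → ΔM = -0.7320;  Δλ = +0.2970 rad
tan C = Δλ / ΔM = -0.4057 → C = 157.92°

157.9°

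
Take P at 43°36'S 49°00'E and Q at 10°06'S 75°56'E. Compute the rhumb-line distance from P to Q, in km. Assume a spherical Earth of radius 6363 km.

4545 km

Δψ = ln[tan(π/4+φ₂/2)/tan(π/4+φ₁/2)] = +0.6700;  Δφ = +0.5847 rad,  Δλ = +0.4701 rad
q = Δφ/Δψ = 0.8726
d = R·√(Δφ² + q²Δλ²) = 6363·0.71423 = 4545 km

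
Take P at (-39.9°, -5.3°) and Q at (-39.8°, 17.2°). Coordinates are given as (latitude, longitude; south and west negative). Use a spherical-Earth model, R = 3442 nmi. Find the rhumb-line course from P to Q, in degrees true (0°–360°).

Δψ = ln[tan(π/4+φ₂/2)/tan(π/4+φ₁/2)] = +0.0023
Δλ = +0.3927 rad (taken the short way round)
course = atan2(Δλ, Δψ) = 89.67°

89.7°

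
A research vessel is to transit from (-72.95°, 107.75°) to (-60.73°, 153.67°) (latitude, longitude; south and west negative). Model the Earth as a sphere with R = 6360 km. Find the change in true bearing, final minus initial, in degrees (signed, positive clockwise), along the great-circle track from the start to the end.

-42.8°

Initial bearing θ₁ = atan2(sin Δλ cos φ₂, cos φ₁ sin φ₂ − sin φ₁ cos φ₂ cos Δλ) = 78.82°
Final bearing θ₂ = (initial bearing from the destination back to the start) + 180° = 36.04°
Δθ = θ₂ − θ₁ = -42.8°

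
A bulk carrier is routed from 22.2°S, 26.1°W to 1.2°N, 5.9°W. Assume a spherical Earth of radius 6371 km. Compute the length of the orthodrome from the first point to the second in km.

Haversine: a = sin²(Δφ/2)+cos φ₁ cos φ₂ sin²(Δλ/2) = 0.06959;  σ = 2·atan2(√a,√(1−a))
σ = 30.591° → d = Rσ = 6371·0.53392 = 3402 km

3402 km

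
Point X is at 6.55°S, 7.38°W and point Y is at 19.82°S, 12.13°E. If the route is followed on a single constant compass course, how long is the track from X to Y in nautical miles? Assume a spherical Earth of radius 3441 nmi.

1389 nmi

Δψ = ln[tan(π/4+φ₂/2)/tan(π/4+φ₁/2)] = -0.2385;  Δφ = -0.2316 rad,  Δλ = +0.3405 rad
q = Δφ/Δψ = 0.9712
d = R·√(Δφ² + q²Δλ²) = 3441·0.40375 = 1389 nmi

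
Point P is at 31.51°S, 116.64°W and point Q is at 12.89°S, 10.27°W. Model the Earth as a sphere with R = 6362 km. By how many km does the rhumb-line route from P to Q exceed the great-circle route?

322 km

Great circle: cos σ = sin φ₁ sin φ₂ + cos φ₁ cos φ₂ cos Δλ,  σ = 1.6887 rad → d_gc = 10743.53 km
Rhumb line: Δψ = +0.3531, q = Δφ/Δψ = 0.9204, d_rh = R√(Δφ²+q²Δλ²) = 11065.97 km
Excess = 11065.97 − 10743.53 = 322.44 ≈ 322 km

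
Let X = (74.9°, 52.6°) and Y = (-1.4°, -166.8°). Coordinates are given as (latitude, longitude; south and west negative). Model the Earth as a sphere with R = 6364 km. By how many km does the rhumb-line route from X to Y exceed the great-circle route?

Great circle: cos σ = sin φ₁ sin φ₂ + cos φ₁ cos φ₂ cos Δλ,  σ = 1.7976 rad → d_gc = 11439.7 km
Rhumb line: Δψ = -2.0453, q = Δφ/Δψ = 0.6511, d_rh = R√(Δφ²+q²Δλ²) = 13236.8 km
Excess = 13236.8 − 11439.7 = 1797.1 ≈ 1797 km

1797 km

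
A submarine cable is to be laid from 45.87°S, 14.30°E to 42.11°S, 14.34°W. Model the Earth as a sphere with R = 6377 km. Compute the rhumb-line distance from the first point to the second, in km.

2330 km

Δψ = ln[tan(π/4+φ₂/2)/tan(π/4+φ₁/2)] = +0.0913;  Δφ = +0.0656 rad,  Δλ = -0.4999 rad
q = Δφ/Δψ = 0.7191
d = R·√(Δφ² + q²Δλ²) = 6377·0.36539 = 2330 km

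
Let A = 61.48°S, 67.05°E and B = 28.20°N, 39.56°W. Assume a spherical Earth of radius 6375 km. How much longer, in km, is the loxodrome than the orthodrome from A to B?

Great circle: cos σ = sin φ₁ sin φ₂ + cos φ₁ cos φ₂ cos Δλ,  σ = 2.1359 rad → d_gc = 13616.3 km
Rhumb line: Δψ = +1.8832, q = Δφ/Δψ = 0.8312, d_rh = R√(Δφ²+q²Δλ²) = 14027.4 km
Excess = 14027.4 − 13616.3 = 411.1 ≈ 411 km

411 km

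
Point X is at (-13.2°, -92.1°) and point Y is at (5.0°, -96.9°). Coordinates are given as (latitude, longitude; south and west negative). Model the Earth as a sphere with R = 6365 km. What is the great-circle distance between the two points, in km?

2090 km

cos σ = sin φ₁ sin φ₂ + cos φ₁ cos φ₂ cos Δλ
      = sin(-13.20°)sin(5.00°) + cos(-13.20°)cos(5.00°)cos(-4.80°) = 0.9466
σ = 18.814° → d = Rσ = 6365·0.32837 = 2090 km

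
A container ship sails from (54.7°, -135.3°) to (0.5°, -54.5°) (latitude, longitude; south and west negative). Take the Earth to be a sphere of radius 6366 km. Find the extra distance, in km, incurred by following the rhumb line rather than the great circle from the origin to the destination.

Great circle: cos σ = sin φ₁ sin φ₂ + cos φ₁ cos φ₂ cos Δλ,  σ = 1.4711 rad → d_gc = 9365.2 km
Rhumb line: Δψ = -1.1364, q = Δφ/Δψ = 0.8324, d_rh = R√(Δφ²+q²Δλ²) = 9597.4 km
Excess = 9597.4 − 9365.2 = 232.2 ≈ 232 km

232 km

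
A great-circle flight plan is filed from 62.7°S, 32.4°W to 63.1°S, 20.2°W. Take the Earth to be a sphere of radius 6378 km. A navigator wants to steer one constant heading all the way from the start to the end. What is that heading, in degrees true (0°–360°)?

94.1°

Δψ = ln[tan(π/4+φ₂/2)/tan(π/4+φ₁/2)] = -0.0153
Δλ = +0.2129 rad (taken the short way round)
course = atan2(Δλ, Δψ) = 94.12°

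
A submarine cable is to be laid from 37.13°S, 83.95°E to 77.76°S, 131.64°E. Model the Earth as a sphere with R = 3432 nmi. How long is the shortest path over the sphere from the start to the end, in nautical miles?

cos σ = sin φ₁ sin φ₂ + cos φ₁ cos φ₂ cos Δλ
      = sin(-37.13°)sin(-77.76°) + cos(-37.13°)cos(-77.76°)cos(47.69°) = 0.7037
σ = 45.277° → d = Rσ = 3432·0.79023 = 2712 nmi

2712 nmi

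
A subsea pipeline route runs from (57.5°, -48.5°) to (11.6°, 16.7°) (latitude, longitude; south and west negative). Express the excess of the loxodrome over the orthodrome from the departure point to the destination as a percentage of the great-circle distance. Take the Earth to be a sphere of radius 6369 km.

2.1%

Great circle: σ = 1.1698 rad → d_gc = Rσ = 7450.3 km
Rhumb: Δφ = -0.8011, Δλ = +1.1380, Δψ = -1.0290, q = Δφ/Δψ = 0.7786 → d_rh = R√(Δφ²+q²Δλ²) = 7607.5 km
Excess = (7607.5 − 7450.3) / 7450.3 = 157.2 / 7450.3 = 2.11% ≈ 2.1%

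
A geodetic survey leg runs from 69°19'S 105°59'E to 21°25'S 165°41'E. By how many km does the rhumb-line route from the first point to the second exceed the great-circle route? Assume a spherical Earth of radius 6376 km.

173 km

Great circle: cos σ = sin φ₁ sin φ₂ + cos φ₁ cos φ₂ cos Δλ,  σ = 1.0385 rad → d_gc = 6621.5 km
Rhumb line: Δψ = +1.3183, q = Δφ/Δψ = 0.6342, d_rh = R√(Δφ²+q²Δλ²) = 6794.4 km
Excess = 6794.4 − 6621.5 = 172.9 ≈ 173 km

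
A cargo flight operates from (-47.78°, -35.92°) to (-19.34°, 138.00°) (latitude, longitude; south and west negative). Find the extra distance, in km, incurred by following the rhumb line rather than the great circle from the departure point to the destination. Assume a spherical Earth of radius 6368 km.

3584 km

Great circle: cos σ = sin φ₁ sin φ₂ + cos φ₁ cos φ₂ cos Δλ,  σ = 1.9663 rad → d_gc = 12521.1 km
Rhumb line: Δψ = +0.6076, q = Δφ/Δψ = 0.8169, d_rh = R√(Δφ²+q²Δλ²) = 16104.7 km
Excess = 16104.7 − 12521.1 = 3583.6 ≈ 3584 km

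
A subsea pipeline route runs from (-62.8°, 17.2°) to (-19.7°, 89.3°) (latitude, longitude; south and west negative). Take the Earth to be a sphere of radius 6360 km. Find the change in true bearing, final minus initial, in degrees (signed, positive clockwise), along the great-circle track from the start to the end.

Initial bearing θ₁ = atan2(sin Δλ cos φ₂, cos φ₁ sin φ₂ − sin φ₁ cos φ₂ cos Δλ) = 83.42°
Final bearing θ₂ = (initial bearing from the destination back to the start) + 180° = 28.84°
Δθ = θ₂ − θ₁ = -54.6°

-54.6°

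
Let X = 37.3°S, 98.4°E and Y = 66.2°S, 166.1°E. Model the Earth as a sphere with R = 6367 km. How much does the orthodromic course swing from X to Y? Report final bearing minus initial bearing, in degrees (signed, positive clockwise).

At departure: θ₁ = atan2(sin Δλ cos φ₂, cos φ₁ sin φ₂ − sin φ₁ cos φ₂ cos Δλ) = 149.55°
At arrival: θ₂ = atan2(sin Δλ cos φ₁, −cos φ₂ sin φ₁ + sin φ₂ cos φ₁ cos Δλ) = 92.46°
Δθ = θ₂ − θ₁ = -57.1°

-57.1°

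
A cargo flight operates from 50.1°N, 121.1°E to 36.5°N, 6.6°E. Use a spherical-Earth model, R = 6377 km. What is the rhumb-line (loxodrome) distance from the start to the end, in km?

Rhumb course C = atan2(Δλ, Δψ) with Δψ = ln[tan(π/4+φ₂/2)/tan(π/4+φ₁/2)] = -0.3283, Δλ = -1.9984 → C = 260.67°
d = R·|Δφ| / |cos C| = 6377·0.23736 / 0.16211 = 9337 km

9337 km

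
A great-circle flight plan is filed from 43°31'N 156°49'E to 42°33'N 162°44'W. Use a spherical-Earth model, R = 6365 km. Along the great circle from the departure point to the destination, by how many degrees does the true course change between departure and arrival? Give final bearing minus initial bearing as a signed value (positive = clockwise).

+28.2°

Initial bearing θ₁ = atan2(sin Δλ cos φ₂, cos φ₁ sin φ₂ − sin φ₁ cos φ₂ cos Δλ) = 77.68°
Final bearing θ₂ = (initial bearing from the destination back to the start) + 180° = 105.91°
Δθ = θ₂ − θ₁ = +28.2°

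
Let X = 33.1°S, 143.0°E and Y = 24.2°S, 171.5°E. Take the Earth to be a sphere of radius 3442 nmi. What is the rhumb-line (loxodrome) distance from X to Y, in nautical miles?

1593 nmi

Rhumb course C = atan2(Δλ, Δψ) with Δψ = ln[tan(π/4+φ₂/2)/tan(π/4+φ₁/2)] = +0.1773, Δλ = +0.4974 → C = 70.38°
d = R·|Δφ| / |cos C| = 3442·0.15533 / 0.33573 = 1593 nmi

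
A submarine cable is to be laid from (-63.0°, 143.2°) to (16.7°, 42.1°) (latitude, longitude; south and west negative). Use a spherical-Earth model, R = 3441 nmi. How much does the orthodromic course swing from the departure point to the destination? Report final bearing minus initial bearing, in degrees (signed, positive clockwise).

+63.8°

At departure: θ₁ = atan2(sin Δλ cos φ₂, cos φ₁ sin φ₂ − sin φ₁ cos φ₂ cos Δλ) = 267.94°
At arrival: θ₂ = atan2(sin Δλ cos φ₁, −cos φ₂ sin φ₁ + sin φ₂ cos φ₁ cos Δλ) = 331.73°
Δθ = θ₂ − θ₁ = +63.8°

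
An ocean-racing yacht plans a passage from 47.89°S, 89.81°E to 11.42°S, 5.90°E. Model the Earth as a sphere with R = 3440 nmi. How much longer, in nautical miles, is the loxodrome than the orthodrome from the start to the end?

Great circle: cos σ = sin φ₁ sin φ₂ + cos φ₁ cos φ₂ cos Δλ,  σ = 1.3524 rad → d_gc = 4652.4 nmi
Rhumb line: Δψ = +0.7540, q = Δφ/Δψ = 0.8442, d_rh = R√(Δφ²+q²Δλ²) = 4783.8 nmi
Excess = 4783.8 − 4652.4 = 131.4 ≈ 131 nmi

131 nmi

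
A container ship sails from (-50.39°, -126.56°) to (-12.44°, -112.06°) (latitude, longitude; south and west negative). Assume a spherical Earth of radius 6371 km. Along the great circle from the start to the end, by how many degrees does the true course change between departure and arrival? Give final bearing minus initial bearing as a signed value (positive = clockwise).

Initial bearing θ₁ = atan2(sin Δλ cos φ₂, cos φ₁ sin φ₂ − sin φ₁ cos φ₂ cos Δλ) = 22.47°
Final bearing θ₂ = (initial bearing from the destination back to the start) + 180° = 14.45°
Δθ = θ₂ − θ₁ = -8.0°

-8.0°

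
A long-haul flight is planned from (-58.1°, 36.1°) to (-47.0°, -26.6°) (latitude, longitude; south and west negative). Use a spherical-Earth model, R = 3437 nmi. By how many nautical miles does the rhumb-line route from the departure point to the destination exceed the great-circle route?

Great circle: cos σ = sin φ₁ sin φ₂ + cos φ₁ cos φ₂ cos Δλ,  σ = 0.6662 rad → d_gc = 2289.6 nmi
Rhumb line: Δψ = +0.3208, q = Δφ/Δψ = 0.6039, d_rh = R√(Δφ²+q²Δλ²) = 2366.8 nmi
Excess = 2366.8 − 2289.6 = 77.2 ≈ 77 nmi

77 nmi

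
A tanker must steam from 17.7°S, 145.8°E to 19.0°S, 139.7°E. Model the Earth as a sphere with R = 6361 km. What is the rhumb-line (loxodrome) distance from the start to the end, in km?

Δψ = ln[tan(π/4+φ₂/2)/tan(π/4+φ₁/2)] = -0.0239;  Δφ = -0.0227 rad,  Δλ = -0.1065 rad
q = Δφ/Δψ = 0.9491
d = R·√(Δφ² + q²Δλ²) = 6361·0.10356 = 659 km

659 km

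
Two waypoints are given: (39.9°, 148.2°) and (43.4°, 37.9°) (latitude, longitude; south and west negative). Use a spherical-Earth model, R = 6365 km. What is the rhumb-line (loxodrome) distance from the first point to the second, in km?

9160 km

Δψ = ln[tan(π/4+φ₂/2)/tan(π/4+φ₁/2)] = +0.0818;  Δφ = +0.0611 rad,  Δλ = -1.9251 rad
q = Δφ/Δψ = 0.7469
d = R·√(Δφ² + q²Δλ²) = 6365·1.43919 = 9160 km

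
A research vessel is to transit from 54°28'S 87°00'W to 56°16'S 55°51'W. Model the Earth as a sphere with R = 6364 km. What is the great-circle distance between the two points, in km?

cos σ = sin φ₁ sin φ₂ + cos φ₁ cos φ₂ cos Δλ
      = sin(-54.47°)sin(-56.27°) + cos(-54.47°)cos(-56.27°)cos(31.15°) = 0.9530
σ = 17.641° → d = Rσ = 6364·0.30790 = 1959 km

1959 km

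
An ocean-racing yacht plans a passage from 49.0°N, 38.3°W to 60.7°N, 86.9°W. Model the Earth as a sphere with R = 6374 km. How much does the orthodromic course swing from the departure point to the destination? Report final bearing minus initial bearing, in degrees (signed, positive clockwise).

-40.7°

At departure: θ₁ = atan2(sin Δλ cos φ₂, cos φ₁ sin φ₂ − sin φ₁ cos φ₂ cos Δλ) = 311.77°
At arrival: θ₂ = atan2(sin Δλ cos φ₁, −cos φ₂ sin φ₁ + sin φ₂ cos φ₁ cos Δλ) = 271.05°
Δθ = θ₂ − θ₁ = -40.7°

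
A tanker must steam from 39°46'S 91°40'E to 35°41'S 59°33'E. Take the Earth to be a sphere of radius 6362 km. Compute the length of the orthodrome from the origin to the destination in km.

cos σ = sin φ₁ sin φ₂ + cos φ₁ cos φ₂ cos Δλ
      = sin(-39.77°)sin(-35.68°) + cos(-39.77°)cos(-35.68°)cos(-32.12°) = 0.9019
σ = 25.589° → d = Rσ = 6362·0.44661 = 2841 km

2841 km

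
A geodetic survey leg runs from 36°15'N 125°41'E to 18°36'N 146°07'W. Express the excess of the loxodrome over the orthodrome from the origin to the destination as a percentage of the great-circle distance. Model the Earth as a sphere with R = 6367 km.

Great circle: σ = 1.3565 rad → d_gc = Rσ = 8637.1 km
Rhumb: Δφ = -0.3081, Δλ = +1.5394, Δψ = -0.3492, q = Δφ/Δψ = 0.8822 → d_rh = R√(Δφ²+q²Δλ²) = 8866.2 km
Excess = (8866.2 − 8637.1) / 8637.1 = 229.1 / 8637.1 = 2.653% ≈ 2.7%

2.7%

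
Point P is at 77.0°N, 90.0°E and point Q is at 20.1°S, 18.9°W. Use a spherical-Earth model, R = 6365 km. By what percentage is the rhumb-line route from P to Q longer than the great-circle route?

6.7%

Great circle: σ = 1.9859 rad → d_gc = Rσ = 12640.2 km
Rhumb: Δφ = -1.6947, Δλ = -1.9007, Δψ = -2.5304, q = Δφ/Δψ = 0.6698 → d_rh = R√(Δφ²+q²Δλ²) = 13491.0 km
Excess = (13491.0 − 12640.2) / 12640.2 = 850.8 / 12640.2 = 6.73% ≈ 6.7%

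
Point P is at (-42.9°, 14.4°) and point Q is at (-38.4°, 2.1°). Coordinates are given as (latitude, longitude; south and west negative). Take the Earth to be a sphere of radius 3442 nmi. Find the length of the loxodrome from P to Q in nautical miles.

Rhumb course C = atan2(Δλ, Δψ) with Δψ = ln[tan(π/4+φ₂/2)/tan(π/4+φ₁/2)] = +0.1036, Δλ = -0.2147 → C = 295.76°
d = R·|Δφ| / |cos C| = 3442·0.07854 / 0.43457 = 622 nmi

622 nmi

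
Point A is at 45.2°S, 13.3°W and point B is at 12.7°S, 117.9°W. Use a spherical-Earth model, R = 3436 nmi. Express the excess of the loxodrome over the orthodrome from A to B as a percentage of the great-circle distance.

Great circle: σ = 1.5881 rad → d_gc = Rσ = 5456.6 nmi
Rhumb: Δφ = +0.5672, Δλ = -1.8256, Δψ = +0.6628, q = Δφ/Δψ = 0.8558 → d_rh = R√(Δφ²+q²Δλ²) = 5711.0 nmi
Excess = (5711.0 − 5456.6) / 5456.6 = 254.4 / 5456.6 = 4.66% ≈ 4.7%

4.7%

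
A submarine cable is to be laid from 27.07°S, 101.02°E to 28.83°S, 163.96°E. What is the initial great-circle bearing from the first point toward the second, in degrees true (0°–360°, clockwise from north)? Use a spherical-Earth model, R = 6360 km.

θ = atan2( sin Δλ·cos φ₂ ,  cos φ₁ sin φ₂ − sin φ₁ cos φ₂ cos Δλ )
  = atan2(+0.7802, -0.2480) = 107.64°

107.6°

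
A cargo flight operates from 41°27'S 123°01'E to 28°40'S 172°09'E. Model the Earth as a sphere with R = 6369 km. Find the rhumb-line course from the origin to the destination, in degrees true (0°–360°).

Δψ = ln[tan(π/4+φ₂/2)/tan(π/4+φ₁/2)] = +0.2737
Δλ = +0.8575 rad (taken the short way round)
course = atan2(Δλ, Δψ) = 72.30°

72.3°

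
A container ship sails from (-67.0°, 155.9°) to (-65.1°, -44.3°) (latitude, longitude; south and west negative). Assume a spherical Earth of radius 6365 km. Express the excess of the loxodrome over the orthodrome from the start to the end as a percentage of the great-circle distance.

Great circle: σ = 0.8223 rad → d_gc = Rσ = 5233.9 km
Rhumb: Δφ = +0.0332, Δλ = +2.7890, Δψ = +0.0817, q = Δφ/Δψ = 0.4057 → d_rh = R√(Δφ²+q²Δλ²) = 7205.7 km
Excess = (7205.7 − 5233.9) / 5233.9 = 1971.8 / 5233.9 = 37.67% ≈ 37.7%

37.7%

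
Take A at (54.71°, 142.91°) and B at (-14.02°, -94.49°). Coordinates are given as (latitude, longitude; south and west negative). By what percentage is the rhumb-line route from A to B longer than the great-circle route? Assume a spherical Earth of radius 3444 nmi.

5.0%

Great circle: σ = 2.0941 rad → d_gc = Rσ = 7212.0 nmi
Rhumb: Δφ = -1.1996, Δλ = +2.1398, Δψ = -1.3926, q = Δφ/Δψ = 0.8614 → d_rh = R√(Δφ²+q²Δλ²) = 7573.8 nmi
Excess = (7573.8 − 7212.0) / 7212.0 = 361.8 / 7212.0 = 5.02% ≈ 5.0%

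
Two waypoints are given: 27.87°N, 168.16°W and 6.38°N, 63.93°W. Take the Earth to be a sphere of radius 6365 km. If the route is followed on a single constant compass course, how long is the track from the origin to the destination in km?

Δψ = ln[tan(π/4+φ₂/2)/tan(π/4+φ₁/2)] = -0.3952;  Δφ = -0.3751 rad,  Δλ = +1.8192 rad
q = Δφ/Δψ = 0.9490
d = R·√(Δφ² + q²Δλ²) = 6365·1.76660 = 11244 km

11244 km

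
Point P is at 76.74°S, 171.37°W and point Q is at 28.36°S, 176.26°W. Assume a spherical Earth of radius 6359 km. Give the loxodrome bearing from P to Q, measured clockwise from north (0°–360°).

357.0°

Δψ = ln[tan(π/4+φ₂/2)/tan(π/4+φ₁/2)] = +1.6356
Δλ = -0.0853 rad (taken the short way round)
course = atan2(Δλ, Δψ) = 357.01°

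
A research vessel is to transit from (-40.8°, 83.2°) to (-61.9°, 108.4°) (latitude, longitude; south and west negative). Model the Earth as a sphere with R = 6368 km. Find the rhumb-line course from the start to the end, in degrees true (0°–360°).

Δψ = ln[tan(π/4+φ₂/2)/tan(π/4+φ₁/2)] = -0.6040
Δλ = +0.4398 rad (taken the short way round)
course = atan2(Δλ, Δψ) = 143.94°

143.9°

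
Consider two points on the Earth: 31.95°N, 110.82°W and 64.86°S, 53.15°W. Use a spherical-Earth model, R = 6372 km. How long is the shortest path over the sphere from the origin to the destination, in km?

Haversine: a = sin²(Δφ/2)+cos φ₁ cos φ₂ sin²(Δλ/2) = 0.64314;  σ = 2·atan2(√a,√(1−a))
σ = 106.635° → d = Rσ = 6372·1.86113 = 11859 km

11859 km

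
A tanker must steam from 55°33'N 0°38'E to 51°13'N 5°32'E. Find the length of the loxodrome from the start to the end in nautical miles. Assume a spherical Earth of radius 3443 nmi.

Rhumb course C = atan2(Δλ, Δψ) with Δψ = ln[tan(π/4+φ₂/2)/tan(π/4+φ₁/2)] = -0.1269, Δλ = +0.0855 → C = 146.03°
d = R·|Δφ| / |cos C| = 3443·0.07563 / 0.82934 = 314 nmi

314 nmi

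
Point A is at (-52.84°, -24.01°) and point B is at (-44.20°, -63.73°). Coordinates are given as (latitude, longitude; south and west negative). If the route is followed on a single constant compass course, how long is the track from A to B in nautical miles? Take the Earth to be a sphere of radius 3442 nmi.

1658 nmi

Rhumb course C = atan2(Δλ, Δψ) with Δψ = ln[tan(π/4+φ₂/2)/tan(π/4+φ₁/2)] = +0.2284, Δλ = -0.6932 → C = 288.24°
d = R·|Δφ| / |cos C| = 3442·0.15080 / 0.31297 = 1658 nmi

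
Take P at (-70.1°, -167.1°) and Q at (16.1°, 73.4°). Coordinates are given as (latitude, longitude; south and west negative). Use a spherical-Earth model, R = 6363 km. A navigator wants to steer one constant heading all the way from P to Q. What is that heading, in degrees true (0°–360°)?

314.2°

Meridional parts: M(φ₁)=-1.7405, M(φ₂)=+0.2848 → ΔM = +2.0253;  Δλ = -2.0857 rad
tan C = Δλ / ΔM = -1.0298 → C = 314.16°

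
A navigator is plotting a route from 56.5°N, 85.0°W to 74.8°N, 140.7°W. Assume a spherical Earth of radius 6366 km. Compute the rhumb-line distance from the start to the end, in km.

Δψ = ln[tan(π/4+φ₂/2)/tan(π/4+φ₁/2)] = +0.8134;  Δφ = +0.3194 rad,  Δλ = -0.9721 rad
q = Δφ/Δψ = 0.3927
d = R·√(Δφ² + q²Δλ²) = 6366·0.49772 = 3168 km

3168 km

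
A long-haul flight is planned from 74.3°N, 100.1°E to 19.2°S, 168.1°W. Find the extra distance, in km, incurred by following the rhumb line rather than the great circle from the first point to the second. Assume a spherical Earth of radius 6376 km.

516 km

Great circle: cos σ = sin φ₁ sin φ₂ + cos φ₁ cos φ₂ cos Δλ,  σ = 1.9014 rad → d_gc = 12123.4 km
Rhumb line: Δψ = -2.3230, q = Δφ/Δψ = 0.7025, d_rh = R√(Δφ²+q²Δλ²) = 12639.8 km
Excess = 12639.8 − 12123.4 = 516.4 ≈ 516 km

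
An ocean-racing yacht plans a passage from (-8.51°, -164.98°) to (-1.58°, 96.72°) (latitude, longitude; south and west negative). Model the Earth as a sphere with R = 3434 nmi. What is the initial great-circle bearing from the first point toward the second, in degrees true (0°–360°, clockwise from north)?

267.2°

N = sin Δλ·cos φ₂ = -0.9891;  D = cos φ₁ sin φ₂ − sin φ₁ cos φ₂ cos Δλ = -0.0486
initial course = atan2(N, D) = 267.19°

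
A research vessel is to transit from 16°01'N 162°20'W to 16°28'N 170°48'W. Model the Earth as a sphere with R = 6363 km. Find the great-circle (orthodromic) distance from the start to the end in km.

cos σ = sin φ₁ sin φ₂ + cos φ₁ cos φ₂ cos Δλ
      = sin(16.02°)sin(16.47°) + cos(16.02°)cos(16.47°)cos(-8.47°) = 0.9899
σ = 8.141° → d = Rσ = 6363·0.14208 = 904 km

904 km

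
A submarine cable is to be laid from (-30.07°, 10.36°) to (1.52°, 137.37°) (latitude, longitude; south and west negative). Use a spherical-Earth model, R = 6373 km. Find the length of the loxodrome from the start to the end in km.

Δψ = ln[tan(π/4+φ₂/2)/tan(π/4+φ₁/2)] = +0.5772;  Δφ = +0.5513 rad,  Δλ = +2.2167 rad
q = Δφ/Δψ = 0.9551
d = R·√(Δφ² + q²Δλ²) = 6373·2.18789 = 13943 km

13943 km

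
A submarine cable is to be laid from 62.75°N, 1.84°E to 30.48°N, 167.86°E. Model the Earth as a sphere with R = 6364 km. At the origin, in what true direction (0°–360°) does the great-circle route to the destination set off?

12.0°

θ = atan2( sin Δλ·cos φ₂ ,  cos φ₁ sin φ₂ − sin φ₁ cos φ₂ cos Δλ )
  = atan2(+0.2082, +0.9757) = 12.05°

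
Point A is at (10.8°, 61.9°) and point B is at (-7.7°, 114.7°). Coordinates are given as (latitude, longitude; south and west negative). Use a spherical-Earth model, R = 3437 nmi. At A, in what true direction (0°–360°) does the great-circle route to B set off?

107.2°

θ = atan2( sin Δλ·cos φ₂ ,  cos φ₁ sin φ₂ − sin φ₁ cos φ₂ cos Δλ )
  = atan2(+0.7893, -0.2439) = 107.17°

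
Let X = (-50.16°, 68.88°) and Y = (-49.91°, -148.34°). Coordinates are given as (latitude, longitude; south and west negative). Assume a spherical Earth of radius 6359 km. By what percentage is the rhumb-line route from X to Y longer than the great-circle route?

22.3%

Great circle: σ = 1.3089 rad → d_gc = Rσ = 8323.5 km
Rhumb: Δφ = +0.0044, Δλ = +2.4920, Δψ = +0.0068, q = Δφ/Δψ = 0.6423 → d_rh = R√(Δφ²+q²Δλ²) = 10178.5 km
Excess = (10178.5 − 8323.5) / 8323.5 = 1855.0 / 8323.5 = 22.29% ≈ 22.3%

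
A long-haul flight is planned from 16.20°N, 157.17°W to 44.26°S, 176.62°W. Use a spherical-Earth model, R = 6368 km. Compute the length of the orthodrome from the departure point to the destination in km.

7003 km

Haversine: a = sin²(Δφ/2)+cos φ₁ cos φ₂ sin²(Δλ/2) = 0.27311;  σ = 2·atan2(√a,√(1−a))
σ = 63.013° → d = Rσ = 6368·1.09979 = 7003 km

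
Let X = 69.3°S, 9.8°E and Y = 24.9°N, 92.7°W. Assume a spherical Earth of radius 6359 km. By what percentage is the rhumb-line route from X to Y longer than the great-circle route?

4.2%

Great circle: σ = 2.0525 rad → d_gc = Rσ = 13051.6 km
Rhumb: Δφ = +1.6441, Δλ = -1.7890, Δψ = +2.1492, q = Δφ/Δψ = 0.7650 → d_rh = R√(Δφ²+q²Δλ²) = 13602.7 km
Excess = (13602.7 − 13051.6) / 13051.6 = 551.1 / 13051.6 = 4.22% ≈ 4.2%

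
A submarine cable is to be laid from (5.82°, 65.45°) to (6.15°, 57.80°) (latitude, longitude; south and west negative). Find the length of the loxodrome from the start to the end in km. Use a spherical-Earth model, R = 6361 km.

Δψ = ln[tan(π/4+φ₂/2)/tan(π/4+φ₁/2)] = +0.0058;  Δφ = +0.0058 rad,  Δλ = -0.1335 rad
q = Δφ/Δψ = 0.9945
d = R·√(Δφ² + q²Δλ²) = 6361·0.13291 = 845 km

845 km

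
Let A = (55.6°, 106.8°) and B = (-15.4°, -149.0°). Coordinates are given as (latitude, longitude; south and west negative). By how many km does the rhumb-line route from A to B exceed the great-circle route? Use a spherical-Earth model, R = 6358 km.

387 km

Great circle: cos σ = sin φ₁ sin φ₂ + cos φ₁ cos φ₂ cos Δλ,  σ = 1.9313 rad → d_gc = 12279.1 km
Rhumb line: Δψ = -1.4447, q = Δφ/Δψ = 0.8577, d_rh = R√(Δφ²+q²Δλ²) = 12666.5 km
Excess = 12666.5 − 12279.1 = 387.4 ≈ 387 km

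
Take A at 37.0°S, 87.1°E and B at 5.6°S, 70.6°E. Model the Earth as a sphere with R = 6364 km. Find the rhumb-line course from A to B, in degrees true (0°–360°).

Δψ = ln[tan(π/4+φ₂/2)/tan(π/4+φ₁/2)] = +0.5981
Δλ = -0.2880 rad (taken the short way round)
course = atan2(Δλ, Δψ) = 334.29°

334.3°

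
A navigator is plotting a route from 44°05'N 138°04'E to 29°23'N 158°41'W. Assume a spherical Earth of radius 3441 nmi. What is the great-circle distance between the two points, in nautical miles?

3090 nmi

Haversine: a = sin²(Δφ/2)+cos φ₁ cos φ₂ sin²(Δλ/2) = 0.18846;  σ = 2·atan2(√a,√(1−a))
σ = 51.459° → d = Rσ = 3441·0.89813 = 3090 nmi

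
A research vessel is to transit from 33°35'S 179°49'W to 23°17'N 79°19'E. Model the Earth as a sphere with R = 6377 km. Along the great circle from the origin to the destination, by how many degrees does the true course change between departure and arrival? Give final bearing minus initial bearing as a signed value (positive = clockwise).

+14.1°

Initial bearing θ₁ = atan2(sin Δλ cos φ₂, cos φ₁ sin φ₂ − sin φ₁ cos φ₂ cos Δλ) = 284.51°
Final bearing θ₂ = (initial bearing from the destination back to the start) + 180° = 298.60°
Δθ = θ₂ − θ₁ = +14.1°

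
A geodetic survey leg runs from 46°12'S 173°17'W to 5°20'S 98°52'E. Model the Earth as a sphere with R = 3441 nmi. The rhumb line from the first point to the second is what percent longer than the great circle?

2.5%

Great circle: σ = 1.4777 rad → d_gc = Rσ = 5084.8 nmi
Rhumb: Δφ = +0.7133, Δλ = -1.5333, Δψ = +0.8181, q = Δφ/Δψ = 0.8719 → d_rh = R√(Δφ²+q²Δλ²) = 5213.7 nmi
Excess = (5213.7 − 5084.8) / 5084.8 = 128.9 / 5084.8 = 2.54% ≈ 2.5%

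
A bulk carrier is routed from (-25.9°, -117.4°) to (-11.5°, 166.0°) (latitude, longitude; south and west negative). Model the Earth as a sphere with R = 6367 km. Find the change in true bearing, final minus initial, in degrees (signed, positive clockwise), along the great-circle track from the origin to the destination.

+28.6°

At departure: θ₁ = atan2(sin Δλ cos φ₂, cos φ₁ sin φ₂ − sin φ₁ cos φ₂ cos Δλ) = 265.19°
At arrival: θ₂ = atan2(sin Δλ cos φ₁, −cos φ₂ sin φ₁ + sin φ₂ cos φ₁ cos Δλ) = 293.83°
Δθ = θ₂ − θ₁ = +28.6°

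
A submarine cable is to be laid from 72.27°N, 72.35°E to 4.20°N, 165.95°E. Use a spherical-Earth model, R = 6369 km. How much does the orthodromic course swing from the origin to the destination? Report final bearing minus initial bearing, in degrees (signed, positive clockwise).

Initial bearing θ₁ = atan2(sin Δλ cos φ₂, cos φ₁ sin φ₂ − sin φ₁ cos φ₂ cos Δλ) = 85.29°
Final bearing θ₂ = (initial bearing from the destination back to the start) + 180° = 162.28°
Δθ = θ₂ − θ₁ = +77.0°

+77.0°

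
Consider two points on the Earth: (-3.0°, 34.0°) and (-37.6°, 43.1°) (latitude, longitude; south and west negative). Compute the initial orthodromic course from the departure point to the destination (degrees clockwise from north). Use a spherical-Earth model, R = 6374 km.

167.6°

N = sin Δλ·cos φ₂ = +0.1253;  D = cos φ₁ sin φ₂ − sin φ₁ cos φ₂ cos Δλ = -0.5684
initial course = atan2(N, D) = 167.57°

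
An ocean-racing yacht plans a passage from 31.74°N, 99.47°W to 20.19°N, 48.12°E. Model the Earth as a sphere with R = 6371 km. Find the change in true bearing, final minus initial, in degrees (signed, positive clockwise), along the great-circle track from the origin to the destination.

+113.1°

At departure: θ₁ = atan2(sin Δλ cos φ₂, cos φ₁ sin φ₂ − sin φ₁ cos φ₂ cos Δλ) = 35.30°
At arrival: θ₂ = atan2(sin Δλ cos φ₁, −cos φ₂ sin φ₁ + sin φ₂ cos φ₁ cos Δλ) = 148.42°
Δθ = θ₂ − θ₁ = +113.1°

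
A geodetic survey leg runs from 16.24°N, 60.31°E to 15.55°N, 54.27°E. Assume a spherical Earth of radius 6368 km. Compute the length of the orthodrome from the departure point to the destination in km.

650 km

Haversine: a = sin²(Δφ/2)+cos φ₁ cos φ₂ sin²(Δλ/2) = 0.00260;  σ = 2·atan2(√a,√(1−a))
σ = 5.850° → d = Rσ = 6368·0.10210 = 650 km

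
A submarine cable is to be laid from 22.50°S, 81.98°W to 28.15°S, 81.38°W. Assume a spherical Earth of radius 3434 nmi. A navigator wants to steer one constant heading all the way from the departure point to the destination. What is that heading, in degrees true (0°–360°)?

174.5°

Δψ = ln[tan(π/4+φ₂/2)/tan(π/4+φ₁/2)] = -0.1092
Δλ = +0.0105 rad (taken the short way round)
course = atan2(Δλ, Δψ) = 174.52°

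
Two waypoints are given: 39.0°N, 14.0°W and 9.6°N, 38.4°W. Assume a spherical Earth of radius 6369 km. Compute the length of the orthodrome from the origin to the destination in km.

Haversine: a = sin²(Δφ/2)+cos φ₁ cos φ₂ sin²(Δλ/2) = 0.09861;  σ = 2·atan2(√a,√(1−a))
σ = 36.604° → d = Rσ = 6369·0.63886 = 4069 km

4069 km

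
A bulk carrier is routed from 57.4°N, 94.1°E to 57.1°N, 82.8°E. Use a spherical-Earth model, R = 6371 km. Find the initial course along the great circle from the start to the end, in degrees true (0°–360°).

272.0°

N = sin Δλ·cos φ₂ = -0.1064;  D = cos φ₁ sin φ₂ − sin φ₁ cos φ₂ cos Δλ = +0.0036
initial course = atan2(N, D) = 271.96°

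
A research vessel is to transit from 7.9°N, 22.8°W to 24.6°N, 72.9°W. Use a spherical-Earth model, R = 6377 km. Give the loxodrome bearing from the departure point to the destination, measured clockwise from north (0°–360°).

289.2°

Δψ = ln[tan(π/4+φ₂/2)/tan(π/4+φ₁/2)] = +0.3049
Δλ = -0.8744 rad (taken the short way round)
course = atan2(Δλ, Δψ) = 289.22°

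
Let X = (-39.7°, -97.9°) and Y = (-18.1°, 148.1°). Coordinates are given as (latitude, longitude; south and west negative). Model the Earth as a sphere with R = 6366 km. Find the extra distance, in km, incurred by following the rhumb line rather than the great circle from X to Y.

Great circle: cos σ = sin φ₁ sin φ₂ + cos φ₁ cos φ₂ cos Δλ,  σ = 1.6700 rad → d_gc = 10631.003 km
Rhumb line: Δψ = +0.4348, q = Δφ/Δψ = 0.8671, d_rh = R√(Δφ²+q²Δλ²) = 11241.504 km
Excess = 11241.504 − 10631.003 = 610.501 ≈ 611 km

611 km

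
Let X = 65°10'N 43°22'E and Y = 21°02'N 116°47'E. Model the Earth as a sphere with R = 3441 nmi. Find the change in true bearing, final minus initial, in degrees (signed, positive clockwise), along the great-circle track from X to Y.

+57.6°

At departure: θ₁ = atan2(sin Δλ cos φ₂, cos φ₁ sin φ₂ − sin φ₁ cos φ₂ cos Δλ) = 95.81°
At arrival: θ₂ = atan2(sin Δλ cos φ₁, −cos φ₂ sin φ₁ + sin φ₂ cos φ₁ cos Δλ) = 153.41°
Δθ = θ₂ − θ₁ = +57.6°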